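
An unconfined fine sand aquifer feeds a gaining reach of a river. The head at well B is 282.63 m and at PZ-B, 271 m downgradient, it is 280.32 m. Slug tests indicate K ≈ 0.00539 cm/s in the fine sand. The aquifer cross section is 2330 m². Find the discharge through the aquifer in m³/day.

92.5

Convert K: 0.00539 cm/s × 864 = 4.657 m/day.
Hydraulic gradient i = (282.63 − 280.32) / 271 = 2.31 / 271 = 0.008524.
Darcy's law: Q = K · A · i = 4.657 × 2330 × 0.008524 = 92.49 m³/day.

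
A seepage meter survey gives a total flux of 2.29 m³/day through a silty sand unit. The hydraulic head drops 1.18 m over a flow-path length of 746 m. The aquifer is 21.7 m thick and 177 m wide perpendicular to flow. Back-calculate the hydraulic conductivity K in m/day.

0.377

Cross-sectional area A = 177 × 21.7 = 3841 m².
Hydraulic gradient i = Δh / L = 1.18 / 746 = 0.001582.
From Q = K·A·i, K = Q / (A·i) = 2.29 / (3841 × 0.001582) = 0.3769 m/day.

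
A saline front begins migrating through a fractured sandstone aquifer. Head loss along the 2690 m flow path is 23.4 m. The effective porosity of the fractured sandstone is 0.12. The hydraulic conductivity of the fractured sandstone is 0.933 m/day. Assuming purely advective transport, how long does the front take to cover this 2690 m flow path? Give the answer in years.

Hydraulic gradient i = Δh / L = 23.4 / 2690 = 0.008699.
Darcy flux q = K · i = 0.9330 × 0.008699 = 0.008116 m/day.
Seepage velocity v = q / n_e = 0.008116 / 0.12 = 0.06763 m/day.
Travel time t = L / v = 2690 / 0.06763 = 39773 days = 108.9 years.

109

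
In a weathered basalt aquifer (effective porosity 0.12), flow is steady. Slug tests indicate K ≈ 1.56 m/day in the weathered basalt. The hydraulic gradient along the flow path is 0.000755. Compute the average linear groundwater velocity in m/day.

0.00982

Hydraulic gradient i = 0.000755.
Darcy flux q = K · i = 1.560 × 0.0007550 = 0.001178 m/day.
Seepage velocity v = q / n_e = 0.001178 / 0.12 = 0.009815 m/day.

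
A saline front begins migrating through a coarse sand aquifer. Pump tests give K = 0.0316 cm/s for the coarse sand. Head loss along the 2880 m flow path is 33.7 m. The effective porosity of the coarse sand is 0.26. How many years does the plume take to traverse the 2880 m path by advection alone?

6.42

Convert K: 0.0316 cm/s × 864 = 27.30 m/day.
Hydraulic gradient i = Δh / L = 33.7 / 2880 = 0.01170.
Darcy flux q = K · i = 27.30 × 0.01170 = 0.3195 m/day.
Seepage velocity v = q / n_e = 0.3195 / 0.26 = 1.229 m/day.
Travel time t = L / v = 2880 / 1.229 = 2344 days = 6.417 years.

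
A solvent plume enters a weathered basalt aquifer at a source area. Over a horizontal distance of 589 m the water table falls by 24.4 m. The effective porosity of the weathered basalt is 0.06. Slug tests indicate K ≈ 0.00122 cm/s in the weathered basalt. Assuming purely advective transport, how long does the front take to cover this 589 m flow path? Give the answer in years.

2.22

Convert K: 0.00122 cm/s × 864 = 1.054 m/day.
Hydraulic gradient i = Δh / L = 24.4 / 589 = 0.04143.
Darcy flux q = K · i = 1.054 × 0.04143 = 0.04367 m/day.
Seepage velocity v = q / n_e = 0.04367 / 0.06 = 0.7278 m/day.
Travel time t = L / v = 589 / 0.7278 = 809.3 days = 2.216 years.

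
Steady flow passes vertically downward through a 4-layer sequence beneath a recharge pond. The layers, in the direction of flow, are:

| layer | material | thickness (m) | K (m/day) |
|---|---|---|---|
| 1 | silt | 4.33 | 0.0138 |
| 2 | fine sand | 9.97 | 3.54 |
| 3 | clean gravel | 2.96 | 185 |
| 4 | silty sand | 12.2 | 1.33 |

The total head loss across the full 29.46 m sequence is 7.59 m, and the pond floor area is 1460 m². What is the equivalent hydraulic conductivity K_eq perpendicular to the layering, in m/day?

0.0904

Flow is perpendicular to layering, so the layers act in series and the equivalent K is the thickness-weighted harmonic mean.
Total thickness L = 4.33 + 9.97 + 2.96 + 12.2 = 29.46 m.
Σ(b_i/K_i) = 4.33/0.0138 + 9.97/3.54 + 2.96/185 + 12.2/1.33 = 325.8 d.
K_eq = L / Σ(b_i/K_i) = 29.46 / 325.8 = 0.09043 m/day.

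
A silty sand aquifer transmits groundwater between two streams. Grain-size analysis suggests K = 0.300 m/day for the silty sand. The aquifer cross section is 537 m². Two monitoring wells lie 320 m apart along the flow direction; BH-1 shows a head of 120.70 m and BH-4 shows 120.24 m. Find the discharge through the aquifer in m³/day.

Hydraulic gradient i = (120.70 − 120.24) / 320 = 0.46 / 320 = 0.001437.
Darcy's law: Q = K · A · i = 0.3000 × 537.0 × 0.001437 = 0.2316 m³/day.

0.232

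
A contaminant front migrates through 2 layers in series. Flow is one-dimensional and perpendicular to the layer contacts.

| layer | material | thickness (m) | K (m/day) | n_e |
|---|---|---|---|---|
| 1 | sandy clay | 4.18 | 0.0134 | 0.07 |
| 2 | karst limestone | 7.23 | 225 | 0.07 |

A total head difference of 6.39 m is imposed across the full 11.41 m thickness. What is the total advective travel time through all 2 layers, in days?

With flow normal to the layers, continuity requires the same specific discharge q through every layer.
Σ(b_i/K_i) = 4.18/0.0134 + 7.23/225 = 312.0 d.
q = Δh / Σ(b_i/K_i) = 6.39 / 312.0 = 0.02048 m/day.
In each layer the seepage velocity is v_i = q/n_i, so the layer transit time is t_i = b_i·n_i / q:
  layer 1 (sandy clay): t_1 = 4.18 × 0.07 / 0.02048 = 14.29 d
  layer 2 (karst limestone): t_2 = 7.23 × 0.07 / 0.02048 = 24.71 d
Total t = Σ t_i = 38.99 days.

39.0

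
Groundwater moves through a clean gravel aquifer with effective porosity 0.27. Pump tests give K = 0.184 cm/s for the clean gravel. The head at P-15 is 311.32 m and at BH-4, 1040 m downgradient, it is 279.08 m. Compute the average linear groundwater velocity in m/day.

Convert K: 0.184 cm/s × 864 = 159.0 m/day.
Hydraulic gradient i = (311.32 − 279.08) / 1040 = 32.24 / 1040 = 0.03100.
Darcy flux q = K · i = 159.0 × 0.03100 = 4.928 m/day.
Seepage velocity v = q / n_e = 4.928 / 0.27 = 18.25 m/day.

18.3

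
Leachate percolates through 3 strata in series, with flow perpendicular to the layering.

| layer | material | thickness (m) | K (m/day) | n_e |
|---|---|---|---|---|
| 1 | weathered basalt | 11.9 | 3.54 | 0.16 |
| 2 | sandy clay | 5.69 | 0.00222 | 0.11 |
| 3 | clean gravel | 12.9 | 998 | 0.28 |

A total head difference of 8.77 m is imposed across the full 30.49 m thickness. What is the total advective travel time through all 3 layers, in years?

With flow normal to the layers, continuity requires the same specific discharge q through every layer.
Σ(b_i/K_i) = 11.9/3.54 + 5.69/0.00222 + 12.9/998 = 2566 d.
q = Δh / Σ(b_i/K_i) = 8.77 / 2566 = 0.003417 m/day.
In each layer the seepage velocity is v_i = q/n_i, so the layer transit time is t_i = b_i·n_i / q:
  layer 1 (weathered basalt): t_1 = 11.9 × 0.16 / 0.003417 = 557.2 d
  layer 2 (sandy clay): t_2 = 5.69 × 0.11 / 0.003417 = 183.2 d
  layer 3 (clean gravel): t_3 = 12.9 × 0.28 / 0.003417 = 1057 d
Total t = Σ t_i = 1797 days = 4.921 years.

4.92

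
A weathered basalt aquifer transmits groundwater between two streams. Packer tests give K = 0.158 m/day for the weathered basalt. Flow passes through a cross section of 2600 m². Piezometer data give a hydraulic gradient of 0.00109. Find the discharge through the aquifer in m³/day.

0.448

Hydraulic gradient i = 0.00109.
Darcy's law: Q = K · A · i = 0.1580 × 2600 × 0.001090 = 0.4478 m³/day.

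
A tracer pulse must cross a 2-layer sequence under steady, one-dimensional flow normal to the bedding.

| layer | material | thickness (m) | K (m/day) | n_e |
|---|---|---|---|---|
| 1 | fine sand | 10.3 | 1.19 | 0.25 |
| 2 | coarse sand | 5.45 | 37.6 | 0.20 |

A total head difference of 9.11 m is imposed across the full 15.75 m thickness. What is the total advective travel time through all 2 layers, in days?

With flow normal to the layers, continuity requires the same specific discharge q through every layer.
Σ(b_i/K_i) = 10.3/1.19 + 5.45/37.6 = 8.800 d.
q = Δh / Σ(b_i/K_i) = 9.11 / 8.800 = 1.035 m/day.
In each layer the seepage velocity is v_i = q/n_i, so the layer transit time is t_i = b_i·n_i / q:
  layer 1 (fine sand): t_1 = 10.3 × 0.25 / 1.035 = 2.487 d
  layer 2 (coarse sand): t_2 = 5.45 × 0.20 / 1.035 = 1.053 d
Total t = Σ t_i = 3.540 days.

3.54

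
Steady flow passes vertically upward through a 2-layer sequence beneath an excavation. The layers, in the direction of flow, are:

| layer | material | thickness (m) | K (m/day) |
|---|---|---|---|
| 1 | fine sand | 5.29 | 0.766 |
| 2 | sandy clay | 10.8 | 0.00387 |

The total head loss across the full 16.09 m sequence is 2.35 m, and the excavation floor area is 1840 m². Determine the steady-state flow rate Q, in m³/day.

Flow is perpendicular to layering, so the layers act in series and the equivalent K is the thickness-weighted harmonic mean.
Total thickness L = 5.29 + 10.8 = 16.09 m.
Σ(b_i/K_i) = 5.29/0.766 + 10.8/0.00387 = 2798 d.
K_eq = L / Σ(b_i/K_i) = 16.09 / 2798 = 0.005751 m/day.
Q = K_eq · A · (Δh/L) = 0.005751 × 1840 × (2.35/16.09) = 1.546 m³/day.

1.55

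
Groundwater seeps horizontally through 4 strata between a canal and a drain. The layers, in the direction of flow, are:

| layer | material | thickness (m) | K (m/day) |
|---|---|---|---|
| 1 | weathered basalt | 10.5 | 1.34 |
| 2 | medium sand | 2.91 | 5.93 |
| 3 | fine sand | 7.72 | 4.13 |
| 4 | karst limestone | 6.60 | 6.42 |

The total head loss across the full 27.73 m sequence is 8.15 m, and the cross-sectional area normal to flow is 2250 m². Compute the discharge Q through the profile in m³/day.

Flow is perpendicular to layering, so the layers act in series and the equivalent K is the thickness-weighted harmonic mean.
Total thickness L = 10.5 + 2.91 + 7.72 + 6.60 = 27.73 m.
Σ(b_i/K_i) = 10.5/1.34 + 2.91/5.93 + 7.72/4.13 + 6.60/6.42 = 11.22 d.
K_eq = L / Σ(b_i/K_i) = 27.73 / 11.22 = 2.471 m/day.
Q = K_eq · A · (Δh/L) = 2.471 × 2250 × (8.15/27.73) = 1634 m³/day.

1630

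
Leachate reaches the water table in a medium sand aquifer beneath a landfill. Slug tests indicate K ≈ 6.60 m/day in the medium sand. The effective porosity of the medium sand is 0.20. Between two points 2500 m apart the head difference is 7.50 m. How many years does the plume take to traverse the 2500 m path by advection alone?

69.1

Hydraulic gradient i = Δh / L = 7.50 / 2500 = 0.003000.
Darcy flux q = K · i = 6.600 × 0.003000 = 0.01980 m/day.
Seepage velocity v = q / n_e = 0.01980 / 0.20 = 0.09900 m/day.
Travel time t = L / v = 2500 / 0.09900 = 25253 days = 69.14 years.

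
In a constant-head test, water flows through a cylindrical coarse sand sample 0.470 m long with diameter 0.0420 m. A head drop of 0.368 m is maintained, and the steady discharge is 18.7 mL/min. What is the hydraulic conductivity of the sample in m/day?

Cross-sectional area A = π·(d/2)² = π × (0.0420/2)² = 0.001385 m².
Convert discharge: 18.7 mL/min = 3.117e-07 m³/s.
Darcy's law rearranged: K = Q·L / (A·Δh) = 3.117e-07 × 0.470 / (0.001385 × 0.368) = 0.0002873 m/s = 24.82 m/day.

24.8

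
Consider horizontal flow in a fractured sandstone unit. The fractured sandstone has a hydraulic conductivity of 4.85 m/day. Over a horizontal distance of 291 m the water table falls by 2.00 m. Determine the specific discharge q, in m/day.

Hydraulic gradient i = Δh / L = 2.00 / 291 = 0.006873.
Specific discharge q = K · i = 4.850 × 0.006873 = 0.03333 m/day.

0.0333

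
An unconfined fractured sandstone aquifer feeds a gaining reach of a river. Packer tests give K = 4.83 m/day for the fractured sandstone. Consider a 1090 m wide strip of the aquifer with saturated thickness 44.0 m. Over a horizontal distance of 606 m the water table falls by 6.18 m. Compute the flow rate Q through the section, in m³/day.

Cross-sectional area A = 1090 × 44.0 = 47960 m².
Hydraulic gradient i = Δh / L = 6.18 / 606 = 0.01020.
Darcy's law: Q = K · A · i = 4.830 × 47960 × 0.01020 = 2362 m³/day.

2360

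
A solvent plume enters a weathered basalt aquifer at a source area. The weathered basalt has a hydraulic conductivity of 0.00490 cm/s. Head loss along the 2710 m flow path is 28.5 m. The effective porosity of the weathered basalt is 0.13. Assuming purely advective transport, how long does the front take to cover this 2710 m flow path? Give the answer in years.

21.7

Convert K: 0.00490 cm/s × 864 = 4.234 m/day.
Hydraulic gradient i = Δh / L = 28.5 / 2710 = 0.01052.
Darcy flux q = K · i = 4.234 × 0.01052 = 0.04452 m/day.
Seepage velocity v = q / n_e = 0.04452 / 0.13 = 0.3425 m/day.
Travel time t = L / v = 2710 / 0.3425 = 7913 days = 21.66 years.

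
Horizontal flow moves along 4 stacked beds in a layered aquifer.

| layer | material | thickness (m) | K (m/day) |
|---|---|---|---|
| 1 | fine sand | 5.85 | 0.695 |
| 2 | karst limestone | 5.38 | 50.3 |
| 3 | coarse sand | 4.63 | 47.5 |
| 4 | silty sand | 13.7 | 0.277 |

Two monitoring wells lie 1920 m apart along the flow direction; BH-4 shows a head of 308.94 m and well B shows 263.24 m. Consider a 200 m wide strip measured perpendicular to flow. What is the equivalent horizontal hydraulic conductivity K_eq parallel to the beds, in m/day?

16.9

Flow is parallel to layering, so each bed carries its own Darcy discharge and the transmissivities add.
Σ(K_i·b_i) = 0.695×5.85 + 50.3×5.38 + 47.5×4.63 + 0.277×13.7 = 498.4 m²/day.
Total thickness b = 29.56 m, so K_eq = Σ(K_i·b_i)/b = 16.86 m/day.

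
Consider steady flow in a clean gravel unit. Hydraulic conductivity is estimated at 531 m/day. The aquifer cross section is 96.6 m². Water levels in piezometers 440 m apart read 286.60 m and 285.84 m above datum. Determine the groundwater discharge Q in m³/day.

Hydraulic gradient i = (286.60 − 285.84) / 440 = 0.76 / 440 = 0.001727.
Darcy's law: Q = K · A · i = 531.0 × 96.60 × 0.001727 = 88.60 m³/day.

88.6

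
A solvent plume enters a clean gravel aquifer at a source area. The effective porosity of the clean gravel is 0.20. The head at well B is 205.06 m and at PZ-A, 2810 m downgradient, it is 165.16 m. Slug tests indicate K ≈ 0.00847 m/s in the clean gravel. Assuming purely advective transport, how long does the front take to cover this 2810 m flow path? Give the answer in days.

Convert K: 0.00847 m/s × 86400 = 731.8 m/day.
Hydraulic gradient i = (205.06 − 165.16) / 2810 = 39.9 / 2810 = 0.01420.
Darcy flux q = K · i = 731.8 × 0.01420 = 10.39 m/day.
Seepage velocity v = q / n_e = 10.39 / 0.20 = 51.96 m/day.
Travel time t = L / v = 2810 / 51.96 = 54.08 days.

54.1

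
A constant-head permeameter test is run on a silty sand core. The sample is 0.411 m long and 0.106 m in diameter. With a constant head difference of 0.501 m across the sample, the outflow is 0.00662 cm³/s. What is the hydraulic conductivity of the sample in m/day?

Cross-sectional area A = π·(d/2)² = π × (0.106/2)² = 0.008825 m².
Convert discharge: 0.00662 cm³/s = 6.620e-09 m³/s.
Darcy's law rearranged: K = Q·L / (A·Δh) = 6.620e-09 × 0.411 / (0.008825 × 0.501) = 6.154e-07 m/s = 0.05317 m/day.

0.0532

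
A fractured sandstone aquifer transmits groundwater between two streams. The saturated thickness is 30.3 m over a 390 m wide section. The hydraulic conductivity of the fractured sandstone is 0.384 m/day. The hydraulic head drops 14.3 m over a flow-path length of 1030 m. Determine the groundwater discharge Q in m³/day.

Cross-sectional area A = 390 × 30.3 = 11817 m².
Hydraulic gradient i = Δh / L = 14.3 / 1030 = 0.01388.
Darcy's law: Q = K · A · i = 0.3840 × 11817 × 0.01388 = 63.00 m³/day.

63.0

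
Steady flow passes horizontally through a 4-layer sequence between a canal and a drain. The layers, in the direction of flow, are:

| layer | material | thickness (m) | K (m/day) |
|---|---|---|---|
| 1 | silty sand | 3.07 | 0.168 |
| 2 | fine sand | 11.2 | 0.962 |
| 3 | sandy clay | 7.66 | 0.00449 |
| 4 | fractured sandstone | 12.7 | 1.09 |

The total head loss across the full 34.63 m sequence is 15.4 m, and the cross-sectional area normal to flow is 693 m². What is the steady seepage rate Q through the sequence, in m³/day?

6.11

Flow is perpendicular to layering, so the layers act in series and the equivalent K is the thickness-weighted harmonic mean.
Total thickness L = 3.07 + 11.2 + 7.66 + 12.7 = 34.63 m.
Σ(b_i/K_i) = 3.07/0.168 + 11.2/0.962 + 7.66/0.00449 + 12.7/1.09 = 1748 d.
K_eq = L / Σ(b_i/K_i) = 34.63 / 1748 = 0.01982 m/day.
Q = K_eq · A · (Δh/L) = 0.01982 × 693 × (15.4/34.63) = 6.107 m³/day.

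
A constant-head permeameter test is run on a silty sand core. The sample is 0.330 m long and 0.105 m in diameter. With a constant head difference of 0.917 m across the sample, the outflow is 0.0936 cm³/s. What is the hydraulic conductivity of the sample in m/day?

Cross-sectional area A = π·(d/2)² = π × (0.105/2)² = 0.008659 m².
Convert discharge: 0.0936 cm³/s = 9.360e-08 m³/s.
Darcy's law rearranged: K = Q·L / (A·Δh) = 9.360e-08 × 0.330 / (0.008659 × 0.917) = 3.890e-06 m/s = 0.3361 m/day.

0.336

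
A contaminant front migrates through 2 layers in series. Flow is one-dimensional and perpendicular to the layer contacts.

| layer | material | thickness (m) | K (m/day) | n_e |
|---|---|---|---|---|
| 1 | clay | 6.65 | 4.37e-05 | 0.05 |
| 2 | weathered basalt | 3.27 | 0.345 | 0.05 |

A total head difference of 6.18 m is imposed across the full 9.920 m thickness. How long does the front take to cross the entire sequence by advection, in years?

With flow normal to the layers, continuity requires the same specific discharge q through every layer.
Σ(b_i/K_i) = 6.65/4.37e-05 + 3.27/0.345 = 1.522e+05 d.
q = Δh / Σ(b_i/K_i) = 6.18 / 1.522e+05 = 4.061e-05 m/day.
In each layer the seepage velocity is v_i = q/n_i, so the layer transit time is t_i = b_i·n_i / q:
  layer 1 (clay): t_1 = 6.65 × 0.05 / 4.061e-05 = 8188 d
  layer 2 (weathered basalt): t_2 = 3.27 × 0.05 / 4.061e-05 = 4026 d
Total t = Σ t_i = 12214 days = 33.44 years.

33.4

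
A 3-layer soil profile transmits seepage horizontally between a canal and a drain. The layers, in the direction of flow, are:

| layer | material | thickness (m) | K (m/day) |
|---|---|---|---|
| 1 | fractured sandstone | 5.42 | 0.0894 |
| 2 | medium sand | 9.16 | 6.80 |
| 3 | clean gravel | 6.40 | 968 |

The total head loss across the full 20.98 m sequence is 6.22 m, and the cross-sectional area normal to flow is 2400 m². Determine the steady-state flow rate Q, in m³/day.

Flow is perpendicular to layering, so the layers act in series and the equivalent K is the thickness-weighted harmonic mean.
Total thickness L = 5.42 + 9.16 + 6.40 = 20.98 m.
Σ(b_i/K_i) = 5.42/0.0894 + 9.16/6.80 + 6.40/968 = 61.98 d.
K_eq = L / Σ(b_i/K_i) = 20.98 / 61.98 = 0.3385 m/day.
Q = K_eq · A · (Δh/L) = 0.3385 × 2400 × (6.22/20.98) = 240.9 m³/day.

241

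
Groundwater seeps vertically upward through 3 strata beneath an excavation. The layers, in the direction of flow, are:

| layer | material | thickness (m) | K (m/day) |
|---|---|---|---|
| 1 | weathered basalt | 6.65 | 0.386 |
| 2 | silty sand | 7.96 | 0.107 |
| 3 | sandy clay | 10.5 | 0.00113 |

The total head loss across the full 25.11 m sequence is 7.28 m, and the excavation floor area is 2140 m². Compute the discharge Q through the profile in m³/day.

Flow is perpendicular to layering, so the layers act in series and the equivalent K is the thickness-weighted harmonic mean.
Total thickness L = 6.65 + 7.96 + 10.5 = 25.11 m.
Σ(b_i/K_i) = 6.65/0.386 + 7.96/0.107 + 10.5/0.00113 = 9384 d.
K_eq = L / Σ(b_i/K_i) = 25.11 / 9384 = 0.002676 m/day.
Q = K_eq · A · (Δh/L) = 0.002676 × 2140 × (7.28/25.11) = 1.660 m³/day.

1.66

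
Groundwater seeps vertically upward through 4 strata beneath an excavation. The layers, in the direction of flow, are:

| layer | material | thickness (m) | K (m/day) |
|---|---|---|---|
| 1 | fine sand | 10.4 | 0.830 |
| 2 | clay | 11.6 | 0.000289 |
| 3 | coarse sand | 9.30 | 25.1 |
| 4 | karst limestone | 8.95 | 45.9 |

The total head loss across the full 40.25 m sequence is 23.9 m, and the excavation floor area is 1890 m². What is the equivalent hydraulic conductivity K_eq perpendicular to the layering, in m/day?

0.00100

Flow is perpendicular to layering, so the layers act in series and the equivalent K is the thickness-weighted harmonic mean.
Total thickness L = 10.4 + 11.6 + 9.30 + 8.95 = 40.25 m.
Σ(b_i/K_i) = 10.4/0.830 + 11.6/0.000289 + 9.30/25.1 + 8.95/45.9 = 40152 d.
K_eq = L / Σ(b_i/K_i) = 40.25 / 40152 = 0.001002 m/day.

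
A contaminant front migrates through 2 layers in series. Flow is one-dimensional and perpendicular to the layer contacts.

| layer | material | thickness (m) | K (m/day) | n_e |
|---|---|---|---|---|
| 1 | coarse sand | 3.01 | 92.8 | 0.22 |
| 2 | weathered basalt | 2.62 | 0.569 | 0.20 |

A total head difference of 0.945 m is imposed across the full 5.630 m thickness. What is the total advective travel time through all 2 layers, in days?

With flow normal to the layers, continuity requires the same specific discharge q through every layer.
Σ(b_i/K_i) = 3.01/92.8 + 2.62/0.569 = 4.637 d.
q = Δh / Σ(b_i/K_i) = 0.945 / 4.637 = 0.2038 m/day.
In each layer the seepage velocity is v_i = q/n_i, so the layer transit time is t_i = b_i·n_i / q:
  layer 1 (coarse sand): t_1 = 3.01 × 0.22 / 0.2038 = 3.249 d
  layer 2 (weathered basalt): t_2 = 2.62 × 0.20 / 0.2038 = 2.571 d
Total t = Σ t_i = 5.821 days.

5.82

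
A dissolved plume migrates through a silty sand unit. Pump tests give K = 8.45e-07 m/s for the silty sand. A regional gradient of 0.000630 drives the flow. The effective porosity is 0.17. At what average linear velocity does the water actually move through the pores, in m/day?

Convert K: 8.45e-07 m/s × 86400 = 0.07301 m/day.
Hydraulic gradient i = 0.000630.
Darcy flux q = K · i = 0.07301 × 0.0006300 = 4.600e-05 m/day.
Seepage velocity v = q / n_e = 4.600e-05 / 0.17 = 0.0002706 m/day.

0.000271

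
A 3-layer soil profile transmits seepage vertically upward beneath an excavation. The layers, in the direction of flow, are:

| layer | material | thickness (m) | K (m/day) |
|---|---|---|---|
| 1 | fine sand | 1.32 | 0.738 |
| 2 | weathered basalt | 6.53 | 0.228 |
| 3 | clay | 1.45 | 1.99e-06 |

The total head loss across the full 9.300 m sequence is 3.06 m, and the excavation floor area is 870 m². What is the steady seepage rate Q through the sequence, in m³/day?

0.00365

Flow is perpendicular to layering, so the layers act in series and the equivalent K is the thickness-weighted harmonic mean.
Total thickness L = 1.32 + 6.53 + 1.45 = 9.300 m.
Σ(b_i/K_i) = 1.32/0.738 + 6.53/0.228 + 1.45/1.99e-06 = 7.287e+05 d.
K_eq = L / Σ(b_i/K_i) = 9.300 / 7.287e+05 = 1.276e-05 m/day.
Q = K_eq · A · (Δh/L) = 1.276e-05 × 870 × (3.06/9.300) = 0.003653 m³/day.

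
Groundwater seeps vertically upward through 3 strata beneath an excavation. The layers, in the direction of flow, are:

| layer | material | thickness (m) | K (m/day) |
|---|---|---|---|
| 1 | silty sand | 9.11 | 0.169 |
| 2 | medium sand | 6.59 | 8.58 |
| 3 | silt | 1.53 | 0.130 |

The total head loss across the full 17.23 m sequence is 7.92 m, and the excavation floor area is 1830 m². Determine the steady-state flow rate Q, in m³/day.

Flow is perpendicular to layering, so the layers act in series and the equivalent K is the thickness-weighted harmonic mean.
Total thickness L = 9.11 + 6.59 + 1.53 = 17.23 m.
Σ(b_i/K_i) = 9.11/0.169 + 6.59/8.58 + 1.53/0.130 = 66.44 d.
K_eq = L / Σ(b_i/K_i) = 17.23 / 66.44 = 0.2593 m/day.
Q = K_eq · A · (Δh/L) = 0.2593 × 1830 × (7.92/17.23) = 218.1 m³/day.

218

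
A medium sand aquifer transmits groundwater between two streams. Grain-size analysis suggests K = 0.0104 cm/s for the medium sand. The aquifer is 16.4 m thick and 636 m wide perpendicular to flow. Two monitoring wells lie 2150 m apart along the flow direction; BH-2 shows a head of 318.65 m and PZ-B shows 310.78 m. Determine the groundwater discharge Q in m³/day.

Convert K: 0.0104 cm/s × 864 = 8.986 m/day.
Cross-sectional area A = 636 × 16.4 = 10430 m².
Hydraulic gradient i = (318.65 − 310.78) / 2150 = 7.87 / 2150 = 0.003660.
Darcy's law: Q = K · A · i = 8.986 × 10430 × 0.003660 = 343.1 m³/day.

343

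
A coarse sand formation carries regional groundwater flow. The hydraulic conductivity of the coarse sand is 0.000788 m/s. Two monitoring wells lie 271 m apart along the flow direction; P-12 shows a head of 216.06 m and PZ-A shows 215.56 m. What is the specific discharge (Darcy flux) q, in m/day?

0.126

Convert K: 0.000788 m/s × 86400 = 68.08 m/day.
Hydraulic gradient i = (216.06 − 215.56) / 271 = 0.5 / 271 = 0.001845.
Specific discharge q = K · i = 68.08 × 0.001845 = 0.1256 m/day.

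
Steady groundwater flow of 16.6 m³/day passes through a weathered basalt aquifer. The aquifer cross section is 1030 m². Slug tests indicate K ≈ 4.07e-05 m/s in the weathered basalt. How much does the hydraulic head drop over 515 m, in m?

2.36

Convert K: 4.07e-05 m/s × 86400 = 3.516 m/day.
From Q = K·A·i, i = Q / (K·A) = 16.6 / (3.516 × 1030) = 0.004583.
Head loss Δh = i · L = 0.004583 × 515 = 2.360 m.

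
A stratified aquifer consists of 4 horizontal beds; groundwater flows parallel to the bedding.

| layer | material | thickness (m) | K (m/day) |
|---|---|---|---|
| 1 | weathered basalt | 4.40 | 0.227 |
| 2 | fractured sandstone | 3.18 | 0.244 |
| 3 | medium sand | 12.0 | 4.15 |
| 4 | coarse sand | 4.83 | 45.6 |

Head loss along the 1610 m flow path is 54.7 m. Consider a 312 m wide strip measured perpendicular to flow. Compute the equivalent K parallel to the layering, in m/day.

Flow is parallel to layering, so each bed carries its own Darcy discharge and the transmissivities add.
Σ(K_i·b_i) = 0.227×4.40 + 0.244×3.18 + 4.15×12.0 + 45.6×4.83 = 271.8 m²/day.
Total thickness b = 24.41 m, so K_eq = Σ(K_i·b_i)/b = 11.14 m/day.

11.1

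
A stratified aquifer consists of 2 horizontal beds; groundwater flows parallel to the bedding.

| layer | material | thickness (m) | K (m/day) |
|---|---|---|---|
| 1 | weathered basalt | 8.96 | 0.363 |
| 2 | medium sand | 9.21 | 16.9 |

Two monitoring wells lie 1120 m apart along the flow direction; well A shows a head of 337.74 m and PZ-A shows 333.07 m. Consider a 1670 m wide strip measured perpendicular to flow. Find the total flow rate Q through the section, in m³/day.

Flow is parallel to layering, so each bed carries its own Darcy discharge and the transmissivities add.
Σ(K_i·b_i) = 0.363×8.96 + 16.9×9.21 = 158.9 m²/day.
Hydraulic gradient i = (337.74 − 333.07) / 1120 = 4.67 / 1120 = 0.004170.
Q = Σ(K_i·b_i) · W · i = 158.9 × 1670 × 0.004170 = 1106 m³/day.

1110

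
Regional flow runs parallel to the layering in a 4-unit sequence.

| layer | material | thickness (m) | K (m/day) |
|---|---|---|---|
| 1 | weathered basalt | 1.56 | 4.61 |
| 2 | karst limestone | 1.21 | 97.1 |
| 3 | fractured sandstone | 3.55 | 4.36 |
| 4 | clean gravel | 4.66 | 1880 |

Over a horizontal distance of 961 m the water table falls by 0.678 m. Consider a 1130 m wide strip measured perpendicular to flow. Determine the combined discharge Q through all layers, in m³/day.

7100

Flow is parallel to layering, so each bed carries its own Darcy discharge and the transmissivities add.
Σ(K_i·b_i) = 4.61×1.56 + 97.1×1.21 + 4.36×3.55 + 1880×4.66 = 8901 m²/day.
Hydraulic gradient i = Δh / L = 0.678 / 961 = 0.0007055.
Q = Σ(K_i·b_i) · W · i = 8901 × 1130 × 0.0007055 = 7096 m³/day.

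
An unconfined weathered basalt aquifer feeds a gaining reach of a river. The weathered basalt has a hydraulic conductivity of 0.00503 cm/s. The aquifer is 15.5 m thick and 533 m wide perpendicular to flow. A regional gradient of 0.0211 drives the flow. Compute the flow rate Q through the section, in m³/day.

758

Convert K: 0.00503 cm/s × 864 = 4.346 m/day.
Cross-sectional area A = 533 × 15.5 = 8262 m².
Hydraulic gradient i = 0.0211.
Darcy's law: Q = K · A · i = 4.346 × 8262 × 0.02110 = 757.6 m³/day.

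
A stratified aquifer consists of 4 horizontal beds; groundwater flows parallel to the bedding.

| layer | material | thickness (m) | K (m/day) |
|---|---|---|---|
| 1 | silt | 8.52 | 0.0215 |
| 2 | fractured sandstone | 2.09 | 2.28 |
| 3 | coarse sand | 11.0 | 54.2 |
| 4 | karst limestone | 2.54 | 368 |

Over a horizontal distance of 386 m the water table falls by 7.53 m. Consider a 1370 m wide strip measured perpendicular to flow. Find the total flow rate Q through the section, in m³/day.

41000

Flow is parallel to layering, so each bed carries its own Darcy discharge and the transmissivities add.
Σ(K_i·b_i) = 0.0215×8.52 + 2.28×2.09 + 54.2×11.0 + 368×2.54 = 1536 m²/day.
Hydraulic gradient i = Δh / L = 7.53 / 386 = 0.01951.
Q = Σ(K_i·b_i) · W · i = 1536 × 1370 × 0.01951 = 41047 m³/day.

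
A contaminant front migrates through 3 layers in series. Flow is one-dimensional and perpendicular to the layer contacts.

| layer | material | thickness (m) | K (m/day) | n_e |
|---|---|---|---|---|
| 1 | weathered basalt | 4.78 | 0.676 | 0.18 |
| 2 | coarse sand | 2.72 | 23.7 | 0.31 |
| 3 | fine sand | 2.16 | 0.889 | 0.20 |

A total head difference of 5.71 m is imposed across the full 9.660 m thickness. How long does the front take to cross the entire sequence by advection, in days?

3.60

With flow normal to the layers, continuity requires the same specific discharge q through every layer.
Σ(b_i/K_i) = 4.78/0.676 + 2.72/23.7 + 2.16/0.889 = 9.615 d.
q = Δh / Σ(b_i/K_i) = 5.71 / 9.615 = 0.5938 m/day.
In each layer the seepage velocity is v_i = q/n_i, so the layer transit time is t_i = b_i·n_i / q:
  layer 1 (weathered basalt): t_1 = 4.78 × 0.18 / 0.5938 = 1.449 d
  layer 2 (coarse sand): t_2 = 2.72 × 0.31 / 0.5938 = 1.420 d
  layer 3 (fine sand): t_3 = 2.16 × 0.20 / 0.5938 = 0.7275 d
Total t = Σ t_i = 3.596 days.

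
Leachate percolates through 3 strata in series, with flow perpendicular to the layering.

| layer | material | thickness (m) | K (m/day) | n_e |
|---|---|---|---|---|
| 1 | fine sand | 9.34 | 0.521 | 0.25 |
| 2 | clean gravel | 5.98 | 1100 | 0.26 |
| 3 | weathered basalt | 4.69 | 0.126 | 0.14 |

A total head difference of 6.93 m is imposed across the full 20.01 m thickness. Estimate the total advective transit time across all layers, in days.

With flow normal to the layers, continuity requires the same specific discharge q through every layer.
Σ(b_i/K_i) = 9.34/0.521 + 5.98/1100 + 4.69/0.126 = 55.15 d.
q = Δh / Σ(b_i/K_i) = 6.93 / 55.15 = 0.1256 m/day.
In each layer the seepage velocity is v_i = q/n_i, so the layer transit time is t_i = b_i·n_i / q:
  layer 1 (fine sand): t_1 = 9.34 × 0.25 / 0.1256 = 18.58 d
  layer 2 (clean gravel): t_2 = 5.98 × 0.26 / 0.1256 = 12.37 d
  layer 3 (weathered basalt): t_3 = 4.69 × 0.14 / 0.1256 = 5.226 d
Total t = Σ t_i = 36.18 days.

36.2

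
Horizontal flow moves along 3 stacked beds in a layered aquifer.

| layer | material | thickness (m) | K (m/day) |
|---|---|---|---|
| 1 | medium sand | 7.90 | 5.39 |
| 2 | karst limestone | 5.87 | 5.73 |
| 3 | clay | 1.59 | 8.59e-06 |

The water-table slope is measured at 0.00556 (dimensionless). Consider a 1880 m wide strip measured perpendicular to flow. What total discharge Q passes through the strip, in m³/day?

797

Flow is parallel to layering, so each bed carries its own Darcy discharge and the transmissivities add.
Σ(K_i·b_i) = 5.39×7.90 + 5.73×5.87 + 8.59e-06×1.59 = 76.22 m²/day.
Hydraulic gradient i = 0.00556.
Q = Σ(K_i·b_i) · W · i = 76.22 × 1880 × 0.005560 = 796.7 m³/day.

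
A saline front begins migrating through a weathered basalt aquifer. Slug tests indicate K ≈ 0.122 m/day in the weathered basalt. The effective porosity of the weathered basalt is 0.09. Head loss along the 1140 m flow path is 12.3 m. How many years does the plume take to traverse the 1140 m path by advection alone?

Hydraulic gradient i = Δh / L = 12.3 / 1140 = 0.01079.
Darcy flux q = K · i = 0.1220 × 0.01079 = 0.001316 m/day.
Seepage velocity v = q / n_e = 0.001316 / 0.09 = 0.01463 m/day.
Travel time t = L / v = 1140 / 0.01463 = 77945 days = 213.4 years.

213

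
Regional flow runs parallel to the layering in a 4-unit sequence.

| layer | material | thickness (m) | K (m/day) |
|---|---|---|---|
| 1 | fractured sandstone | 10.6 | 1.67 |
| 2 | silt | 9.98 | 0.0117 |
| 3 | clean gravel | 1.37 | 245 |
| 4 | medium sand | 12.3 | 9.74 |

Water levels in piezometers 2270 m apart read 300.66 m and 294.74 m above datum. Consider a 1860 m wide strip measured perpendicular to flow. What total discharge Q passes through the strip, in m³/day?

2300

Flow is parallel to layering, so each bed carries its own Darcy discharge and the transmissivities add.
Σ(K_i·b_i) = 1.67×10.6 + 0.0117×9.98 + 245×1.37 + 9.74×12.3 = 473.3 m²/day.
Hydraulic gradient i = (300.66 − 294.74) / 2270 = 5.92 / 2270 = 0.002608.
Q = Σ(K_i·b_i) · W · i = 473.3 × 1860 × 0.002608 = 2296 m³/day.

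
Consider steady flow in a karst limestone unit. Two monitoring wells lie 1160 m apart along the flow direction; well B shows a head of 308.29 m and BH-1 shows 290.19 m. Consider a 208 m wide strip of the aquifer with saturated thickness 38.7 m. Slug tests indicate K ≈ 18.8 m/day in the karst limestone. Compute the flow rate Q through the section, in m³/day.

Cross-sectional area A = 208 × 38.7 = 8050 m².
Hydraulic gradient i = (308.29 − 290.19) / 1160 = 18.1 / 1160 = 0.01560.
Darcy's law: Q = K · A · i = 18.80 × 8050 × 0.01560 = 2361 m³/day.

2360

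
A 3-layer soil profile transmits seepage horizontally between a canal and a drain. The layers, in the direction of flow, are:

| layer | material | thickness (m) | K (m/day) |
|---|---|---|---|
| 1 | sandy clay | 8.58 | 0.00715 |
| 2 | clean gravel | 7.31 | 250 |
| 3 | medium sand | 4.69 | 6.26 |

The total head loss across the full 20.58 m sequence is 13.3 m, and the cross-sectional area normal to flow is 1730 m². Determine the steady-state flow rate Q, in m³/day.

19.2

Flow is perpendicular to layering, so the layers act in series and the equivalent K is the thickness-weighted harmonic mean.
Total thickness L = 8.58 + 7.31 + 4.69 = 20.58 m.
Σ(b_i/K_i) = 8.58/0.00715 + 7.31/250 + 4.69/6.26 = 1201 d.
K_eq = L / Σ(b_i/K_i) = 20.58 / 1201 = 0.01714 m/day.
Q = K_eq · A · (Δh/L) = 0.01714 × 1730 × (13.3/20.58) = 19.16 m³/day.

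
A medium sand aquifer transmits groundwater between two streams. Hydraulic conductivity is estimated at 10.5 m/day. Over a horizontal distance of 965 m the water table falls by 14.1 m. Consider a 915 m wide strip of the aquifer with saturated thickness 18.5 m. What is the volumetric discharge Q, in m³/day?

Cross-sectional area A = 915 × 18.5 = 16928 m².
Hydraulic gradient i = Δh / L = 14.1 / 965 = 0.01461.
Darcy's law: Q = K · A · i = 10.50 × 16928 × 0.01461 = 2597 m³/day.

2600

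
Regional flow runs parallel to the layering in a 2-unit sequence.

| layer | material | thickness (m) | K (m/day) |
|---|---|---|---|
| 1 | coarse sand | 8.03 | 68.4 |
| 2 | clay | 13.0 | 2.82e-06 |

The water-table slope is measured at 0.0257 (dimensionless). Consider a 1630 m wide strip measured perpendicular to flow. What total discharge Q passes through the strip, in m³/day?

23000

Flow is parallel to layering, so each bed carries its own Darcy discharge and the transmissivities add.
Σ(K_i·b_i) = 68.4×8.03 + 2.82e-06×13.0 = 549.3 m²/day.
Hydraulic gradient i = 0.0257.
Q = Σ(K_i·b_i) · W · i = 549.3 × 1630 × 0.02570 = 23009 m³/day.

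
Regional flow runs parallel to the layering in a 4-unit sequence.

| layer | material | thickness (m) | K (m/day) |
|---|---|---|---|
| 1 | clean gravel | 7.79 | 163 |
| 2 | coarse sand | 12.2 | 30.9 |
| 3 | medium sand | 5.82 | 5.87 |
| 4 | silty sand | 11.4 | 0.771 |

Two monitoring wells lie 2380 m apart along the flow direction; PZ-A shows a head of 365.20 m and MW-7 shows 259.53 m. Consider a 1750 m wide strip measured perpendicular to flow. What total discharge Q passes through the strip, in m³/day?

131000

Flow is parallel to layering, so each bed carries its own Darcy discharge and the transmissivities add.
Σ(K_i·b_i) = 163×7.79 + 30.9×12.2 + 5.87×5.82 + 0.771×11.4 = 1690 m²/day.
Hydraulic gradient i = (365.20 − 259.53) / 2380 = 105.67 / 2380 = 0.04440.
Q = Σ(K_i·b_i) · W · i = 1690 × 1750 × 0.04440 = 1.313e+05 m³/day.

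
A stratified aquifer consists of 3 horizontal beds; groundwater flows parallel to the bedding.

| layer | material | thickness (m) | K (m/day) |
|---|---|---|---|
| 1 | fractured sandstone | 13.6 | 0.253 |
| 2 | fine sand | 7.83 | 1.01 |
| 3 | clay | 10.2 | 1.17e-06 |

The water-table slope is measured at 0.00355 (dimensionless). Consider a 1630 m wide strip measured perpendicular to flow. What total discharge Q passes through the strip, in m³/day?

Flow is parallel to layering, so each bed carries its own Darcy discharge and the transmissivities add.
Σ(K_i·b_i) = 0.253×13.6 + 1.01×7.83 + 1.17e-06×10.2 = 11.35 m²/day.
Hydraulic gradient i = 0.00355.
Q = Σ(K_i·b_i) · W · i = 11.35 × 1630 × 0.003550 = 65.67 m³/day.

65.7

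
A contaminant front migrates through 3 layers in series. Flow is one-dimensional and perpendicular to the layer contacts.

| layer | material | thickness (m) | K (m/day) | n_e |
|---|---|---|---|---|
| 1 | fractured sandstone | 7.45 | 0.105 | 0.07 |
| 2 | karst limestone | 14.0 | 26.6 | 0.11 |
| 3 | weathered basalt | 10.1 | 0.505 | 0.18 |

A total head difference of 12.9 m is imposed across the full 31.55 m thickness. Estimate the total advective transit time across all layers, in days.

With flow normal to the layers, continuity requires the same specific discharge q through every layer.
Σ(b_i/K_i) = 7.45/0.105 + 14.0/26.6 + 10.1/0.505 = 91.48 d.
q = Δh / Σ(b_i/K_i) = 12.9 / 91.48 = 0.1410 m/day.
In each layer the seepage velocity is v_i = q/n_i, so the layer transit time is t_i = b_i·n_i / q:
  layer 1 (fractured sandstone): t_1 = 7.45 × 0.07 / 0.1410 = 3.698 d
  layer 2 (karst limestone): t_2 = 14.0 × 0.11 / 0.1410 = 10.92 d
  layer 3 (weathered basalt): t_3 = 10.1 × 0.18 / 0.1410 = 12.89 d
Total t = Σ t_i = 27.51 days.

27.5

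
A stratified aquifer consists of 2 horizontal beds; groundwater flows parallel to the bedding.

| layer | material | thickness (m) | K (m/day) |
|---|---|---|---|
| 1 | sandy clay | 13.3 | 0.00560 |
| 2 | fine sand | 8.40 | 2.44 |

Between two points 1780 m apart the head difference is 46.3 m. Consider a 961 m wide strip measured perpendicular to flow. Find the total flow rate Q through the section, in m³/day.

Flow is parallel to layering, so each bed carries its own Darcy discharge and the transmissivities add.
Σ(K_i·b_i) = 0.00560×13.3 + 2.44×8.40 = 20.57 m²/day.
Hydraulic gradient i = Δh / L = 46.3 / 1780 = 0.02601.
Q = Σ(K_i·b_i) · W · i = 20.57 × 961 × 0.02601 = 514.2 m³/day.

514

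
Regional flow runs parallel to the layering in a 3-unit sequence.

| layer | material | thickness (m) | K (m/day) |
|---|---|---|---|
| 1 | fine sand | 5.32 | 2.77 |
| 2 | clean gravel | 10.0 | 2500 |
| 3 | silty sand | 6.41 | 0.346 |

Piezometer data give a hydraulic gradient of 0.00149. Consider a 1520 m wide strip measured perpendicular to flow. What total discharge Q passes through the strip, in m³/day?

56700

Flow is parallel to layering, so each bed carries its own Darcy discharge and the transmissivities add.
Σ(K_i·b_i) = 2.77×5.32 + 2500×10.0 + 0.346×6.41 = 25017 m²/day.
Hydraulic gradient i = 0.00149.
Q = Σ(K_i·b_i) · W · i = 25017 × 1520 × 0.001490 = 56658 m³/day.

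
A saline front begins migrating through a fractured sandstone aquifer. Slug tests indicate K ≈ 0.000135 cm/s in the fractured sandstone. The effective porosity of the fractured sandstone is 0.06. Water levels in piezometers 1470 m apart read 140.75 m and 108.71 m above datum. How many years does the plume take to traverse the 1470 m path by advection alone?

95.0

Convert K: 0.000135 cm/s × 864 = 0.1166 m/day.
Hydraulic gradient i = (140.75 − 108.71) / 1470 = 32.04 / 1470 = 0.02180.
Darcy flux q = K · i = 0.1166 × 0.02180 = 0.002542 m/day.
Seepage velocity v = q / n_e = 0.002542 / 0.06 = 0.04237 m/day.
Travel time t = L / v = 1470 / 0.04237 = 34693 days = 94.99 years.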